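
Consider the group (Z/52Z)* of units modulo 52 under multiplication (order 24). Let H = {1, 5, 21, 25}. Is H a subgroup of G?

Yes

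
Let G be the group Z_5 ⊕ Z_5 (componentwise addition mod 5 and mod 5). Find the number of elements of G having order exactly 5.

24

An element (a,b) has order lcm(ord(a), ord(b)); count pairs with lcm equal to 5.
Enumerating gives 24 such elements.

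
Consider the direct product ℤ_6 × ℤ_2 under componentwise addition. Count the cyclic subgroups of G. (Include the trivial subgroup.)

8

Group the elements of G by the cyclic subgroup they generate; each cyclic subgroup of order d accounts for φ(d) elements.
Cyclic subgroups by order — order 1: 1; order 2: 3; order 3: 1; order 6: 3.
Total: 8.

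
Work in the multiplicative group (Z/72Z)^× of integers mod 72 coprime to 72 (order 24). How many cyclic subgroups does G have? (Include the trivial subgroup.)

16

A cyclic subgroup of order d is generated by each of its φ(d) elements of order d, so the cyclic subgroups of order d number (#elements of order d)/φ(d).
Cyclic subgroups by order — order 1: 1; order 2: 7; order 3: 1; order 6: 7.
Total: 16.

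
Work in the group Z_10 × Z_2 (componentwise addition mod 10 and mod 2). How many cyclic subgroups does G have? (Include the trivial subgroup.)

Group the elements of G by the cyclic subgroup they generate; each cyclic subgroup of order d accounts for φ(d) elements.
Cyclic subgroups by order — order 1: 1; order 2: 3; order 5: 1; order 10: 3.
Total: 8.

8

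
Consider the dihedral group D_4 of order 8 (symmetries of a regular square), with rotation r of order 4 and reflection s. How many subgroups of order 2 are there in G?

|G| = 8 and 2 | 8, so subgroups of order 2 are possible by Lagrange.
The subgroups of order 2 are: {e, r^2}; {e, r^2s}; {e, r^3s}; {e, rs}; … (5 in all).
So G has 5 subgroups of order 2.

5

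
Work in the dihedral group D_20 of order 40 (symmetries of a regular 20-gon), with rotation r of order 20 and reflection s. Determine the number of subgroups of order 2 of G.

21

|G| = 40 and 2 | 40, so subgroups of order 2 are possible by Lagrange.
The subgroups of order 2 are: {e, r^10}; {e, r^10s}; {e, r^11s}; {e, r^12s}; … (21 in all).
So G has 21 subgroups of order 2.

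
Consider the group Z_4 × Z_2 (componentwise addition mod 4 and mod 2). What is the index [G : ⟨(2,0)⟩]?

4

|⟨(2,0)⟩| = 2 and |G| = 8.
By Lagrange, [G : H] = |G|/|H| = 8/2 = 4.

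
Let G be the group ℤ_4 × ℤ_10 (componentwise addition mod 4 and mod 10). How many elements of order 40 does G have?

0

An element (a,b) has order lcm(ord(a), ord(b)); count pairs with lcm equal to 40.
Enumerating gives 0 such elements.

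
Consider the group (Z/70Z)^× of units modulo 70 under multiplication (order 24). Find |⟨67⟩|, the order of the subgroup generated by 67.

12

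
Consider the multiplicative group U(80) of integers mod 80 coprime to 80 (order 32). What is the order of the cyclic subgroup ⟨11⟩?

Compute successive powers of 11 mod 80: 11, 41, 51, 1; 11^4 ≡ 1 (mod 80).
So |⟨11⟩| = 4.

4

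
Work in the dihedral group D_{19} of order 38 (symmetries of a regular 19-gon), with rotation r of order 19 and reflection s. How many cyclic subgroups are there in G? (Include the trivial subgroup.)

Each element a generates a cyclic subgroup ⟨a⟩; distinct elements may generate the same one (a cyclic group of order d has φ(d) generators).
Cyclic subgroups by order — order 1: 1; order 2: 19; order 19: 1.
Total: 21.

21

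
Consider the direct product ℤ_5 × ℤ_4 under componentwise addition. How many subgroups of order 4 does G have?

1

|G| = 20 and 4 | 20, so subgroups of order 4 are possible by Lagrange.
The subgroups of order 4 are: {(0,0), (0,1), (0,2), (0,3)}.
So G has 1 subgroup of order 4.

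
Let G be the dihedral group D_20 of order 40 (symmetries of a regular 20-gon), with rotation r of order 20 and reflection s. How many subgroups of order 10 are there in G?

|G| = 40 and 10 | 40, so subgroups of order 10 are possible by Lagrange.
The subgroups of order 10 are: {e, r^2, r^4, r^6, r^8, r^10, r^12, r^14, r^16, r^18}; {e, r^4, r^8, r^12, r^16, r^2s, r^6s, r^10s, r^14s, r^18s}; {e, r^4, r^8, r^12, r^16, r^3s, r^7s, r^11s, r^15s, r^19s}; {e, r^4, r^8, r^12, r^16, s, r^4s, r^8s, r^12s, r^16s}; … (5 in all).
So G has 5 subgroups of order 10.

5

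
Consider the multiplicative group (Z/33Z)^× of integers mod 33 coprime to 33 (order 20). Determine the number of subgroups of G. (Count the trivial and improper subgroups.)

10

|G| = 20, so by Lagrange every subgroup order divides 20. Divisors: 1, 2, 4, 5, 10, 20.
Subgroups by order — order 1: 1; order 2: 3; order 4: 1; order 5: 1; order 10: 3; order 20: 1.
Total: 1 + 3 + 1 + 1 + 3 + 1 = 10.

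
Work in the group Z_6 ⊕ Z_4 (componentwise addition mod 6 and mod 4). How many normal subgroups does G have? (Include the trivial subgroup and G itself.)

16

G is abelian, so every subgroup is normal.
G has 16 subgroups in total, hence 16 normal subgroups.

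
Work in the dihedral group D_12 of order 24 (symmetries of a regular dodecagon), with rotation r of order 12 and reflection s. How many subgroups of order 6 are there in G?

|G| = 24 and 6 | 24, so subgroups of order 6 are possible by Lagrange.
The subgroups of order 6 are: {e, r^2, r^4, r^6, r^8, r^10}; {e, r^4, r^8, r^2s, r^6s, r^10s}; {e, r^4, r^8, r^3s, r^7s, r^11s}; {e, r^4, r^8, s, r^4s, r^8s}; … (5 in all).
So G has 5 subgroups of order 6.

5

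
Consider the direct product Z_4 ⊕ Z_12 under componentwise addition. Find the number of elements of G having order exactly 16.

0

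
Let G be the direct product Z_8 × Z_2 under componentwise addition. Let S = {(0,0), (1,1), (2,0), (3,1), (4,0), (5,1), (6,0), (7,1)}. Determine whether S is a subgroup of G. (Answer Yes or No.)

Yes

|S| = 8 divides |G| = 16, consistent with Lagrange.
S contains the identity, every element's inverse is in S, and S is closed under +: it is a subgroup.
In fact S = ⟨(7,1)⟩.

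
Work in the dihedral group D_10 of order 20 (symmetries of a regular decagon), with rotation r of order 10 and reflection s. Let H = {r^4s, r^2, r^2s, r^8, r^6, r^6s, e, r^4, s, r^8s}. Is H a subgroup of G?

Yes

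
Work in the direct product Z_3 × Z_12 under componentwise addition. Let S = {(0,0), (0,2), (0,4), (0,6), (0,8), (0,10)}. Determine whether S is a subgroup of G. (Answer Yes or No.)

|S| = 6 divides |G| = 36, consistent with Lagrange.
S contains the identity, every element's inverse is in S, and S is closed under +: it is a subgroup.
In fact S = ⟨(0,2)⟩.

Yes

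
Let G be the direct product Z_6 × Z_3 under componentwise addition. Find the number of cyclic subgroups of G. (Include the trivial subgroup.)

10

Each element a generates a cyclic subgroup ⟨a⟩; distinct elements may generate the same one (a cyclic group of order d has φ(d) generators).
Cyclic subgroups by order — order 1: 1; order 2: 1; order 3: 4; order 6: 4.
Total: 10.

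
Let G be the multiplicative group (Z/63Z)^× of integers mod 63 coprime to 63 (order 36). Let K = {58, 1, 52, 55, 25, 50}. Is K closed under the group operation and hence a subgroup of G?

No

50 ∈ K but its inverse 29 ∉ K, so K is not a subgroup.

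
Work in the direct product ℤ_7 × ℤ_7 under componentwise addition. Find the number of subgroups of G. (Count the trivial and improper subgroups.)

|G| = 49, so by Lagrange every subgroup order divides 49. Divisors: 1, 7, 49.
Subgroups by order — order 1: 1; order 7: 8; order 49: 1.
Total: 1 + 8 + 1 = 10.

10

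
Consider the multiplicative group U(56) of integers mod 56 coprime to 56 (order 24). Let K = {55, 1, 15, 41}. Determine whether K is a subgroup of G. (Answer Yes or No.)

Yes

|K| = 4 divides |G| = 24, consistent with Lagrange.
K contains the identity, every element's inverse is in K, and K is closed under ·: it is a subgroup.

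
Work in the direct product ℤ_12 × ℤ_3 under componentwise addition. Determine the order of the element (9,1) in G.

The order of (9,1) in Z_12 × Z_3 is lcm(ord(9) in Z_12, ord(1) in Z_3).
ord(9) = 4 and ord(1) = 3, so |⟨(9,1)⟩| = lcm(4, 3) = 12.

12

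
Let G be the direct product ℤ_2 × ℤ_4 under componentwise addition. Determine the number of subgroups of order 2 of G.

3

|G| = 8 and 2 | 8, so subgroups of order 2 are possible by Lagrange.
The subgroups of order 2 are: {(0,0), (0,2)}; {(0,0), (1,0)}; {(0,0), (1,2)}.
So G has 3 subgroups of order 2.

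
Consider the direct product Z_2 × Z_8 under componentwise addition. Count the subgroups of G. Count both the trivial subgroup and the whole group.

|G| = 16, so by Lagrange every subgroup order divides 16. Divisors: 1, 2, 4, 8, 16.
Subgroups by order — order 1: 1; order 2: 3; order 4: 3; order 8: 3; order 16: 1.
Total: 1 + 3 + 3 + 3 + 1 = 11.

11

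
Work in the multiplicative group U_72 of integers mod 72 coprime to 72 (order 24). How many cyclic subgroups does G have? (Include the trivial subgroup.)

Each element a generates a cyclic subgroup ⟨a⟩; distinct elements may generate the same one (a cyclic group of order d has φ(d) generators).
Cyclic subgroups by order — order 1: 1; order 2: 7; order 3: 1; order 6: 7.
Total: 16.

16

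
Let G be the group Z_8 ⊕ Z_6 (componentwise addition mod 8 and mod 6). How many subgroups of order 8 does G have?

|G| = 48 and 8 | 48, so subgroups of order 8 are possible by Lagrange.
The subgroups of order 8 are: {(0,0), (0,3), (2,0), (2,3), (4,0), (4,3), (6,0), (6,3)}; {(0,0), (1,0), (2,0), (3,0), (4,0), (5,0), (6,0), (7,0)}; {(0,0), (1,3), (2,0), (3,3), (4,0), (5,3), (6,0), (7,3)}.
So G has 3 subgroups of order 8.

3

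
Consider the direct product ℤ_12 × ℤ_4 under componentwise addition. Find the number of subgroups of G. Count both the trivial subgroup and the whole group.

30

|G| = 48, so by Lagrange every subgroup order divides 48. Divisors: 1, 2, 3, 4, 6, 8, 12, 16, 24, 48.
Subgroups by order — order 1: 1; order 2: 3; order 3: 1; order 4: 7; order 6: 3; order 8: 3; order 12: 7; order 16: 1; order 24: 3; order 48: 1.
Total: 1 + 3 + 1 + 7 + 3 + 3 + 7 + 1 + 3 + 1 = 30.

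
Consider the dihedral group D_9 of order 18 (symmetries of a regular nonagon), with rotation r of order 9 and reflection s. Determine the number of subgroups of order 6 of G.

3

|G| = 18 and 6 | 18, so subgroups of order 6 are possible by Lagrange.
The subgroups of order 6 are: {e, r^3, r^6, r^2s, r^5s, r^8s}; {e, r^3, r^6, s, r^3s, r^6s}; {e, r^3, r^6, rs, r^4s, r^7s}.
So G has 3 subgroups of order 6.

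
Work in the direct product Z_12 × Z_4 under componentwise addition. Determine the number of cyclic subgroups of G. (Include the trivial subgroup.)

20

Group the elements of G by the cyclic subgroup they generate; each cyclic subgroup of order d accounts for φ(d) elements.
Cyclic subgroups by order — order 1: 1; order 2: 3; order 3: 1; order 4: 6; order 6: 3; order 12: 6.
Total: 20.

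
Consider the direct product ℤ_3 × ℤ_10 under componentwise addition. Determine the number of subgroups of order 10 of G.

1

|G| = 30 and 10 | 30, so subgroups of order 10 are possible by Lagrange.
The subgroups of order 10 are: {(0,0), (0,1), (0,2), (0,3), (0,4), (0,5), (0,6), (0,7), (0,8), (0,9)}.
So G has 1 subgroup of order 10.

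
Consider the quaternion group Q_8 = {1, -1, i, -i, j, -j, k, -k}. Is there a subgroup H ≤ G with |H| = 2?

Yes

2 | 8. A subgroup of order 2 is {1, -1}.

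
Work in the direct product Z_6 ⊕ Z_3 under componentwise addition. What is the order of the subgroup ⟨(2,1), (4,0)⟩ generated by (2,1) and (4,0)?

|⟨(2,1)⟩| = 3 and |⟨(4,0)⟩| = 3, so |H| is a multiple of lcm(3, 3) = 3 and divides |G| = 18.
Closing under the operation: H = {(0,0), (0,1), (0,2), (2,0), (2,1), (2,2), (4,0), (4,1), (4,2)}, so |H| = 9.

9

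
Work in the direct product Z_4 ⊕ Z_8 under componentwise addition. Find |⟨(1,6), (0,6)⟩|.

|⟨(1,6)⟩| = 4 and |⟨(0,6)⟩| = 4, so |H| is a multiple of lcm(4, 4) = 4 and divides |G| = 32.
Closing under the operation: H = {(0,0), (0,2), (0,4), (0,6), (1,0), (1,2), (1,4), (1,6), (2,0), (2,2), (2,4), (2,6), (3,0), (3,2), (3,4), (3,6)}, so |H| = 16.

16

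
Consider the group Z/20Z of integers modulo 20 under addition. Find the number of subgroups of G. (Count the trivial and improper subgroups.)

6

A cyclic group of order 20 has exactly one subgroup for each divisor of 20.
Divisors of 20: 1, 2, 4, 5, 10, 20.
So Z/20Z has 6 subgroups.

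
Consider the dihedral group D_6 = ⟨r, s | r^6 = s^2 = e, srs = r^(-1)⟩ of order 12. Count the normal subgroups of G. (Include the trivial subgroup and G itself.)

7

G has 16 subgroups. Checking conjugation-invariance by order — order 1: 1/1 normal; order 2: 1/7 normal; order 3: 1/1 normal; order 4: 0/3 normal; order 6: 3/3 normal; order 12: 1/1 normal.
Total normal subgroups: 7.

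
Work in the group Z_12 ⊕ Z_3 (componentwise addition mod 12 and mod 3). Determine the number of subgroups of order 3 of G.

4

|G| = 36 and 3 | 36, so subgroups of order 3 are possible by Lagrange.
The subgroups of order 3 are: {(0,0), (0,1), (0,2)}; {(0,0), (4,0), (8,0)}; {(0,0), (4,1), (8,2)}; {(0,0), (4,2), (8,1)}.
So G has 4 subgroups of order 3.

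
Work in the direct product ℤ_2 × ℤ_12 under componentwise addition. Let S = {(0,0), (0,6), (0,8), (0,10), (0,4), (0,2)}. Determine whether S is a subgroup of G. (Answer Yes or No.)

Yes

|S| = 6 divides |G| = 24, consistent with Lagrange.
S contains the identity, every element's inverse is in S, and S is closed under +: it is a subgroup.
In fact S = ⟨(0,2)⟩.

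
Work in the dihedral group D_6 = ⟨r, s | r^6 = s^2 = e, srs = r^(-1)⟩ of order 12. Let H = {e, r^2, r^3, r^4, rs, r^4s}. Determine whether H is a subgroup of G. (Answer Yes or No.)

Closure fails: r^4 · r^4s = r^2s ∉ H. So H is not a subgroup.

No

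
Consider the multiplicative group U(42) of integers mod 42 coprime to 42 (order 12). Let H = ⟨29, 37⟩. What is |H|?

6

|⟨29⟩| = 2 and |⟨37⟩| = 3, so |H| is a multiple of lcm(2, 3) = 6 and divides |G| = 12.
Closing under the operation: H = {1, 11, 23, 25, 29, 37}, so |H| = 6.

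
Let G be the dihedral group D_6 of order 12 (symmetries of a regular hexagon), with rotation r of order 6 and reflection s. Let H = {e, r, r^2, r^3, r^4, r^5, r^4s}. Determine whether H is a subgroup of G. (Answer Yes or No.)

No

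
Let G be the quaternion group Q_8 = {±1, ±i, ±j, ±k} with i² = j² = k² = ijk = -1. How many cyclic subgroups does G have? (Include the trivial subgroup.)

5

A cyclic subgroup of order d is generated by each of its φ(d) elements of order d, so the cyclic subgroups of order d number (#elements of order d)/φ(d).
Cyclic subgroups by order — order 1: 1; order 2: 1; order 4: 3.
Total: 5.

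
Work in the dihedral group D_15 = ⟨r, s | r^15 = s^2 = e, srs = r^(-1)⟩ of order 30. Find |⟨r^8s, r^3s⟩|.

|⟨r^8s⟩| = 2 and |⟨r^3s⟩| = 2, so |H| is a multiple of lcm(2, 2) = 2 and divides |G| = 30.
Closing under the operation: H = {e, r^5, r^10, r^3s, r^8s, r^13s}, so |H| = 6.

6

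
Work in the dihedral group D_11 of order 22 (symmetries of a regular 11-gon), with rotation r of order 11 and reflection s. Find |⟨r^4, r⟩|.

|⟨r^4⟩| = 11 and |⟨r⟩| = 11, so |H| is a multiple of lcm(11, 11) = 11 and divides |G| = 22.
Closing under the operation: H = {e, r, r^2, r^3, r^4, r^5, r^6, r^7, r^8, r^9, r^10}, so |H| = 11.

11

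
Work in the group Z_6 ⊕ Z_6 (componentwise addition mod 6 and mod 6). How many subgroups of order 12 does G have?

|G| = 36 and 12 | 36, so subgroups of order 12 are possible by Lagrange.
The subgroups of order 12 are: {(0,0), (0,1), (0,2), (0,3), (0,4), (0,5), (3,0), (3,1), (3,2), (3,3), (3,4), (3,5)}; {(0,0), (0,3), (1,0), (1,3), (2,0), (2,3), (3,0), (3,3), (4,0), (4,3), (5,0), (5,3)}; {(0,0), (0,3), (1,1), (1,4), (2,2), (2,5), (3,0), (3,3), (4,1), (4,4), (5,2), (5,5)}; {(0,0), (0,3), (1,2), (1,5), (2,1), (2,4), (3,0), (3,3), (4,2), (4,5), (5,1), (5,4)}.
So G has 4 subgroups of order 12.

4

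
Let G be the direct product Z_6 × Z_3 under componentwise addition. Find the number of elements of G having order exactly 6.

8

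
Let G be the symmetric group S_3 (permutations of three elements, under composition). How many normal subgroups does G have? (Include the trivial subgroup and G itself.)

3

G has 6 subgroups. Checking conjugation-invariance by order — order 1: 1/1 normal; order 2: 0/3 normal; order 3: 1/1 normal; order 6: 1/1 normal.
Total normal subgroups: 3.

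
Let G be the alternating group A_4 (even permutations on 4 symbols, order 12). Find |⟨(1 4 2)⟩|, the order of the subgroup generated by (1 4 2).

3

Computing powers of (1 4 2): the smallest k with ((1 4 2))^k = e is k = 3.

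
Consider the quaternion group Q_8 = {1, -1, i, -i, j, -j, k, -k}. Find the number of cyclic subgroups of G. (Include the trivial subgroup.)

Each element a generates a cyclic subgroup ⟨a⟩; distinct elements may generate the same one (a cyclic group of order d has φ(d) generators).
Cyclic subgroups by order — order 1: 1; order 2: 1; order 4: 3.
Total: 5.

5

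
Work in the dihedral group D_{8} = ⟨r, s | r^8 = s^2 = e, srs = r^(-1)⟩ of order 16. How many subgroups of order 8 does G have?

3

|G| = 16 and 8 | 16, so subgroups of order 8 are possible by Lagrange.
The subgroups of order 8 are: {e, r, r^2, r^3, r^4, r^5, r^6, r^7}; {e, r^2, r^4, r^6, s, r^2s, r^4s, r^6s}; {e, r^2, r^4, r^6, rs, r^3s, r^5s, r^7s}.
So G has 3 subgroups of order 8.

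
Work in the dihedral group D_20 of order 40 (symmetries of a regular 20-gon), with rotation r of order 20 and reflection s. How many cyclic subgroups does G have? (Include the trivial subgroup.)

Group the elements of G by the cyclic subgroup they generate; each cyclic subgroup of order d accounts for φ(d) elements.
Cyclic subgroups by order — order 1: 1; order 2: 21; order 4: 1; order 5: 1; order 10: 1; order 20: 1.
Total: 26.

26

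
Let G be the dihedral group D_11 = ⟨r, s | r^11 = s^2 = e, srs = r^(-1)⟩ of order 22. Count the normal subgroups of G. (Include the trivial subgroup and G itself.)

3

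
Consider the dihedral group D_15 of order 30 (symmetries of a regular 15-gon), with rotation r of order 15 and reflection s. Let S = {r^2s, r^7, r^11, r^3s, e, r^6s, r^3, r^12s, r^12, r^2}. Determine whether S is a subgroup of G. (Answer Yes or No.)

r^11 ∈ S but its inverse r^4 ∉ S, so S is not a subgroup.

No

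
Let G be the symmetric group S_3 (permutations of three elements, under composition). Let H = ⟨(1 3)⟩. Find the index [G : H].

3

|⟨(1 3)⟩| = 2 and |G| = 6.
By Lagrange, [G : H] = |G|/|H| = 6/2 = 3.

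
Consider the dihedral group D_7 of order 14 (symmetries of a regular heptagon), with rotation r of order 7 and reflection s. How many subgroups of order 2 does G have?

7

|G| = 14 and 2 | 14, so subgroups of order 2 are possible by Lagrange.
The subgroups of order 2 are: {e, r^2s}; {e, r^3s}; {e, r^4s}; {e, r^5s}; … (7 in all).
So G has 7 subgroups of order 2.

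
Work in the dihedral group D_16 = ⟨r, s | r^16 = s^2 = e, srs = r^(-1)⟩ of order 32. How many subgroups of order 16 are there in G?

3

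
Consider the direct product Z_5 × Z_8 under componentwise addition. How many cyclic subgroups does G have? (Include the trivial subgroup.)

8

Each element a generates a cyclic subgroup ⟨a⟩; distinct elements may generate the same one (a cyclic group of order d has φ(d) generators).
Cyclic subgroups by order — order 1: 1; order 2: 1; order 4: 1; order 5: 1; order 8: 1; order 10: 1; order 20: 1; order 40: 1.
Total: 8.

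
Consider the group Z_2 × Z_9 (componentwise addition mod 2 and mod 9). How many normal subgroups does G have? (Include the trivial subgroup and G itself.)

6

G is abelian, so every subgroup is normal.
G has 6 subgroups in total, hence 6 normal subgroups.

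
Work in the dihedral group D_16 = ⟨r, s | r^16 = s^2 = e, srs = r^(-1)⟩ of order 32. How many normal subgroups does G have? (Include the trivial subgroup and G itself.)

8

G has 36 subgroups. Checking conjugation-invariance by order — order 1: 1/1 normal; order 2: 1/17 normal; order 4: 1/9 normal; order 8: 1/5 normal; order 16: 3/3 normal; order 32: 1/1 normal.
Total normal subgroups: 8.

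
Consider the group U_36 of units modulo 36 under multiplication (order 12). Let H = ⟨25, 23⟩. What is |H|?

6

|⟨25⟩| = 3 and |⟨23⟩| = 6, so |H| is a multiple of lcm(3, 6) = 6 and divides |G| = 12.
Closing under the operation: H = {1, 11, 13, 23, 25, 35}, so |H| = 6.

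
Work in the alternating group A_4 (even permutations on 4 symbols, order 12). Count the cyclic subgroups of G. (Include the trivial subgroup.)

Group the elements of G by the cyclic subgroup they generate; each cyclic subgroup of order d accounts for φ(d) elements.
Cyclic subgroups by order — order 1: 1; order 2: 3; order 3: 4.
Total: 8.

8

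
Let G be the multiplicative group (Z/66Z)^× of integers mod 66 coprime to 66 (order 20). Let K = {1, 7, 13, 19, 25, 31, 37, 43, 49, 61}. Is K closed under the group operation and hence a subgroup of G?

Yes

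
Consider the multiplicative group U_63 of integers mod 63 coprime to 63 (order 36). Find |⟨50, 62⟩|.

12

|⟨50⟩| = 6 and |⟨62⟩| = 2, so |H| is a multiple of lcm(6, 2) = 6 and divides |G| = 36.
Closing under the operation: H = {1, 8, 13, 20, 22, 29, 34, 41, 43, 50, 55, 62}, so |H| = 12.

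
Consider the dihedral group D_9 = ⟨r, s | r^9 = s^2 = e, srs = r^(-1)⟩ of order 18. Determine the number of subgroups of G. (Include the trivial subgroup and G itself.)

|G| = 18, so by Lagrange every subgroup order divides 18. Divisors: 1, 2, 3, 6, 9, 18.
Subgroups by order — order 1: 1; order 2: 9; order 3: 1; order 6: 3; order 9: 1; order 18: 1.
Total: 1 + 9 + 1 + 3 + 1 + 1 = 16.

16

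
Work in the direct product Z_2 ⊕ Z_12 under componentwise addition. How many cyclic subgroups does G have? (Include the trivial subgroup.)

Each element a generates a cyclic subgroup ⟨a⟩; distinct elements may generate the same one (a cyclic group of order d has φ(d) generators).
Cyclic subgroups by order — order 1: 1; order 2: 3; order 3: 1; order 4: 2; order 6: 3; order 12: 2.
Total: 12.

12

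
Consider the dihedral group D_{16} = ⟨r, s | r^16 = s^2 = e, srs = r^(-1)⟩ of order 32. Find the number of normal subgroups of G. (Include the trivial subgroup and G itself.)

8

G has 36 subgroups. Checking conjugation-invariance by order — order 1: 1/1 normal; order 2: 1/17 normal; order 4: 1/9 normal; order 8: 1/5 normal; order 16: 3/3 normal; order 32: 1/1 normal.
Total normal subgroups: 8.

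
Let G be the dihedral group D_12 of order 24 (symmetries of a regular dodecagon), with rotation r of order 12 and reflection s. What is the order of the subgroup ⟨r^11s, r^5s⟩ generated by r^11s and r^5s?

4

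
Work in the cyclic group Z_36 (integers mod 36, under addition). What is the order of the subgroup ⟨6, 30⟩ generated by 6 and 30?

6

|⟨6⟩| = 6 and |⟨30⟩| = 6, so |H| is a multiple of lcm(6, 6) = 6 and divides |G| = 36.
Closing under the operation: H = {0, 6, 12, 18, 24, 30}, so |H| = 6.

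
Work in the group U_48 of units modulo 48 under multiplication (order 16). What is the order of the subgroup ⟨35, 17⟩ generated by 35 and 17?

|⟨35⟩| = 4 and |⟨17⟩| = 2, so |H| is a multiple of lcm(4, 2) = 4 and divides |G| = 16.
Closing under the operation: H = {1, 11, 17, 19, 25, 35, 41, 43}, so |H| = 8.

8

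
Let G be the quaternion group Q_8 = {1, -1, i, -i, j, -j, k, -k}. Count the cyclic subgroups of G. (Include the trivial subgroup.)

A cyclic subgroup of order d is generated by each of its φ(d) elements of order d, so the cyclic subgroups of order d number (#elements of order d)/φ(d).
Cyclic subgroups by order — order 1: 1; order 2: 1; order 4: 3.
Total: 5.

5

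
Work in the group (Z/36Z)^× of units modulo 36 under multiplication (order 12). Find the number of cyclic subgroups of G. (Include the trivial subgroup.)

8

Group the elements of G by the cyclic subgroup they generate; each cyclic subgroup of order d accounts for φ(d) elements.
Cyclic subgroups by order — order 1: 1; order 2: 3; order 3: 1; order 6: 3.
Total: 8.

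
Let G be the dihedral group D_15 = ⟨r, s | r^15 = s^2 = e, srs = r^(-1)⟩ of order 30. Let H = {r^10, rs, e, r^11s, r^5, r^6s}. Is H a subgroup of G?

Yes

|H| = 6 divides |G| = 30, consistent with Lagrange.
H contains the identity, every element's inverse is in H, and H is closed under ·: it is a subgroup.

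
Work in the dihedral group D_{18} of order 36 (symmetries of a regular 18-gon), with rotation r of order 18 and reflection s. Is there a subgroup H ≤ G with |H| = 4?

Yes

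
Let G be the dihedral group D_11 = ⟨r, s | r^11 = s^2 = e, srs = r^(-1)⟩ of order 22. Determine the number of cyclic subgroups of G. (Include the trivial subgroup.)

Group the elements of G by the cyclic subgroup they generate; each cyclic subgroup of order d accounts for φ(d) elements.
Cyclic subgroups by order — order 1: 1; order 2: 11; order 11: 1.
Total: 13.

13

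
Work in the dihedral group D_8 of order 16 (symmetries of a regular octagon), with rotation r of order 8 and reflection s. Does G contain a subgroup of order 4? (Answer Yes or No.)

4 | 16. A subgroup of order 4 is {e, r^2, r^4, r^6}.

Yes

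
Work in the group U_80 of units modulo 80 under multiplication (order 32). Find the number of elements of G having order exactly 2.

The elements of order 2 are: 9, 31, 39, 41, 49, 71, 79.
That's 7.

7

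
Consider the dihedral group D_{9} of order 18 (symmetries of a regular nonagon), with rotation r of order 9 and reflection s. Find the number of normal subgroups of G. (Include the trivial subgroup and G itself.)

4

G has 16 subgroups. Checking conjugation-invariance by order — order 1: 1/1 normal; order 2: 0/9 normal; order 3: 1/1 normal; order 6: 0/3 normal; order 9: 1/1 normal; order 18: 1/1 normal.
Total normal subgroups: 4.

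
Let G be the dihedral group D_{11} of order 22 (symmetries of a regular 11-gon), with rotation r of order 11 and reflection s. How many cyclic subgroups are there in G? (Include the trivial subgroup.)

Group the elements of G by the cyclic subgroup they generate; each cyclic subgroup of order d accounts for φ(d) elements.
Cyclic subgroups by order — order 1: 1; order 2: 11; order 11: 1.
Total: 13.

13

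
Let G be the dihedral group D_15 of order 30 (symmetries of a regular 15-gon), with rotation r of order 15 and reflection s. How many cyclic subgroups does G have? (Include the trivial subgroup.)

19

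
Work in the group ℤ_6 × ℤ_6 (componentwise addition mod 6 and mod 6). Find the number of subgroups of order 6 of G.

12

|G| = 36 and 6 | 36, so subgroups of order 6 are possible by Lagrange.
The subgroups of order 6 are: {(0,0), (0,1), (0,2), (0,3), (0,4), (0,5)}; {(0,0), (0,2), (0,4), (3,0), (3,2), (3,4)}; {(0,0), (0,2), (0,4), (3,1), (3,3), (3,5)}; {(0,0), (0,3), (2,0), (2,3), (4,0), (4,3)}; … (12 in all).
So G has 12 subgroups of order 6.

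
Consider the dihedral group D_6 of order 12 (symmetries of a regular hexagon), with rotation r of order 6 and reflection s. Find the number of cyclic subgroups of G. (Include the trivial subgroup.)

Each element a generates a cyclic subgroup ⟨a⟩; distinct elements may generate the same one (a cyclic group of order d has φ(d) generators).
Cyclic subgroups by order — order 1: 1; order 2: 7; order 3: 1; order 6: 1.
Total: 10.

10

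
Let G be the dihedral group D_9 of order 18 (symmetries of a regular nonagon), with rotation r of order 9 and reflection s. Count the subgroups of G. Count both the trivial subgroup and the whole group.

|G| = 18, so by Lagrange every subgroup order divides 18. Divisors: 1, 2, 3, 6, 9, 18.
Subgroups by order — order 1: 1; order 2: 9; order 3: 1; order 6: 3; order 9: 1; order 18: 1.
Total: 1 + 9 + 1 + 3 + 1 + 1 = 16.

16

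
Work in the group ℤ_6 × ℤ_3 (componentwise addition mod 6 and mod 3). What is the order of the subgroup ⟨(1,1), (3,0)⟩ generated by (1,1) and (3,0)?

6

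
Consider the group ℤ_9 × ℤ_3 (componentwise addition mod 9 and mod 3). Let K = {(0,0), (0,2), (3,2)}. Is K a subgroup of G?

(0,2) ∈ K but its inverse (0,1) ∉ K, so K is not a subgroup.

No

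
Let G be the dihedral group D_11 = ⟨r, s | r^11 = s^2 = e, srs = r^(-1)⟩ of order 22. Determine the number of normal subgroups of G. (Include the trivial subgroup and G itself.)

3

G has 14 subgroups. Checking conjugation-invariance by order — order 1: 1/1 normal; order 2: 0/11 normal; order 11: 1/1 normal; order 22: 1/1 normal.
Total normal subgroups: 3.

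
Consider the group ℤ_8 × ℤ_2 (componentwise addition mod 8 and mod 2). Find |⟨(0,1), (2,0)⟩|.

|⟨(0,1)⟩| = 2 and |⟨(2,0)⟩| = 4, so |H| is a multiple of lcm(2, 4) = 4 and divides |G| = 16.
Closing under the operation: H = {(0,0), (0,1), (2,0), (2,1), (4,0), (4,1), (6,0), (6,1)}, so |H| = 8.

8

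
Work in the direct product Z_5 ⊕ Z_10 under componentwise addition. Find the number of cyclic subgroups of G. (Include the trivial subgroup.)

A cyclic subgroup of order d is generated by each of its φ(d) elements of order d, so the cyclic subgroups of order d number (#elements of order d)/φ(d).
Cyclic subgroups by order — order 1: 1; order 2: 1; order 5: 6; order 10: 6.
Total: 14.

14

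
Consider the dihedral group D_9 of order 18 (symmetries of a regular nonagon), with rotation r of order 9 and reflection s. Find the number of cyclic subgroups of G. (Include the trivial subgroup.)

Each element a generates a cyclic subgroup ⟨a⟩; distinct elements may generate the same one (a cyclic group of order d has φ(d) generators).
Cyclic subgroups by order — order 1: 1; order 2: 9; order 3: 1; order 9: 1.
Total: 12.

12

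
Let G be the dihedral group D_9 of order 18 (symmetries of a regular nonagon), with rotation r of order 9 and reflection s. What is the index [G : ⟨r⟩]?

2

|⟨r⟩| = 9 and |G| = 18.
By Lagrange, [G : H] = |G|/|H| = 18/9 = 2.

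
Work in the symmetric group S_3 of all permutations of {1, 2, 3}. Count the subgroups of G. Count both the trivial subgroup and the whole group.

6

|G| = 6, so by Lagrange every subgroup order divides 6. Divisors: 1, 2, 3, 6.
Subgroups by order — order 1: 1; order 2: 3; order 3: 1; order 6: 1.
Total: 1 + 3 + 1 + 1 = 6.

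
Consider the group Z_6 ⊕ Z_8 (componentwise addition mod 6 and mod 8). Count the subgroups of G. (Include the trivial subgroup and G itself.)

22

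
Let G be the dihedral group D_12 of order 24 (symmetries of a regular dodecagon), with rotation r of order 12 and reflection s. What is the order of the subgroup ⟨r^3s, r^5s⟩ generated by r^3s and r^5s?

12

|⟨r^3s⟩| = 2 and |⟨r^5s⟩| = 2, so |H| is a multiple of lcm(2, 2) = 2 and divides |G| = 24.
Closing under the operation: H = {e, r^2, r^4, r^6, r^8, r^10, rs, r^3s, r^5s, r^7s, r^9s, r^11s}, so |H| = 12.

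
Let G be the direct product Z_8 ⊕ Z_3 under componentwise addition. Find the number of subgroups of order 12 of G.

1

|G| = 24 and 12 | 24, so subgroups of order 12 are possible by Lagrange.
The subgroups of order 12 are: {(0,0), (0,1), (0,2), (2,0), (2,1), (2,2), (4,0), (4,1), (4,2), (6,0), (6,1), (6,2)}.
So G has 1 subgroup of order 12.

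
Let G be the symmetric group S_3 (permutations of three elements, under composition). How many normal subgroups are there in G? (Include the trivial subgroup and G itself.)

3

G has 6 subgroups. Checking conjugation-invariance by order — order 1: 1/1 normal; order 2: 0/3 normal; order 3: 1/1 normal; order 6: 1/1 normal.
Total normal subgroups: 3.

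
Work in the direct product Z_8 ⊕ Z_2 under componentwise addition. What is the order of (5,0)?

8

The order of (5,0) in Z_8 × Z_2 is lcm(ord(5) in Z_8, ord(0) in Z_2).
ord(5) = 8 and ord(0) = 1, so |⟨(5,0)⟩| = lcm(8, 1) = 8.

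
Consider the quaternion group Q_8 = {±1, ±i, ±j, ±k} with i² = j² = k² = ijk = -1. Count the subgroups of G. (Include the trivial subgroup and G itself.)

|G| = 8, so by Lagrange every subgroup order divides 8. Divisors: 1, 2, 4, 8.
Subgroups by order — order 1: 1; order 2: 1; order 4: 3; order 8: 1.
Total: 1 + 1 + 3 + 1 = 6.

6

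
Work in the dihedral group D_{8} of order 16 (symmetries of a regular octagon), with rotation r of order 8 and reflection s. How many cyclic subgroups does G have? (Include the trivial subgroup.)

12

A cyclic subgroup of order d is generated by each of its φ(d) elements of order d, so the cyclic subgroups of order d number (#elements of order d)/φ(d).
Cyclic subgroups by order — order 1: 1; order 2: 9; order 4: 1; order 8: 1.
Total: 12.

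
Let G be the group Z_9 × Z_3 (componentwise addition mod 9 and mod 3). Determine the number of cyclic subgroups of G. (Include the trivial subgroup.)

Group the elements of G by the cyclic subgroup they generate; each cyclic subgroup of order d accounts for φ(d) elements.
Cyclic subgroups by order — order 1: 1; order 3: 4; order 9: 3.
Total: 8.

8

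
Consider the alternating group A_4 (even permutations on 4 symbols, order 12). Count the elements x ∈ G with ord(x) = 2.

The elements of order 2 are: (1 2)(3 4), (1 3)(2 4), (1 4)(2 3).
That's 3.

3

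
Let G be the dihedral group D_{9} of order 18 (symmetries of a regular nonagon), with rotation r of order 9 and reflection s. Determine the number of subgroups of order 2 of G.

9

|G| = 18 and 2 | 18, so subgroups of order 2 are possible by Lagrange.
The subgroups of order 2 are: {e, r^2s}; {e, r^3s}; {e, r^4s}; {e, r^5s}; … (9 in all).
So G has 9 subgroups of order 2.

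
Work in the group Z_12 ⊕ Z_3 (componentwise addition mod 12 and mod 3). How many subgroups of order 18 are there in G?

|G| = 36 and 18 | 36, so subgroups of order 18 are possible by Lagrange.
The subgroups of order 18 are: {(0,0), (0,1), (0,2), (2,0), (2,1), (2,2), (4,0), (4,1), (4,2), (6,0), (6,1), (6,2), (8,0), (8,1), (8,2), (10,0), (10,1), (10,2)}.
So G has 1 subgroup of order 18.

1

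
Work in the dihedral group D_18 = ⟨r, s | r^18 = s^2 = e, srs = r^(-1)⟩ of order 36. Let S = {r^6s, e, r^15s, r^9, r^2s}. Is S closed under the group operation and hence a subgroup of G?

|S| = 5 does not divide |G| = 36, so by Lagrange S is not a subgroup.

No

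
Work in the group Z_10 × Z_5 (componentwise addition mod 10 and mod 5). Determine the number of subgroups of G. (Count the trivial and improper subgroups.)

16

|G| = 50, so by Lagrange every subgroup order divides 50. Divisors: 1, 2, 5, 10, 25, 50.
Subgroups by order — order 1: 1; order 2: 1; order 5: 6; order 10: 6; order 25: 1; order 50: 1.
Total: 1 + 1 + 6 + 6 + 1 + 1 = 16.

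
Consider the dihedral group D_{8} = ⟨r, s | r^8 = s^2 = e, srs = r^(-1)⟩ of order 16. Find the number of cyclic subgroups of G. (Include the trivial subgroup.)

12

Group the elements of G by the cyclic subgroup they generate; each cyclic subgroup of order d accounts for φ(d) elements.
Cyclic subgroups by order — order 1: 1; order 2: 9; order 4: 1; order 8: 1.
Total: 12.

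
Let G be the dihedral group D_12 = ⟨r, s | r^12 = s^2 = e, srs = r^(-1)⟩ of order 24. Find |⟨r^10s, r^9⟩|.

8

|⟨r^10s⟩| = 2 and |⟨r^9⟩| = 4, so |H| is a multiple of lcm(2, 4) = 4 and divides |G| = 24.
Closing under the operation: H = {e, r^3, r^6, r^9, rs, r^4s, r^7s, r^10s}, so |H| = 8.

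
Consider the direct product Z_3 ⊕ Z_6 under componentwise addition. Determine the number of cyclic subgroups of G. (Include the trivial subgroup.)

10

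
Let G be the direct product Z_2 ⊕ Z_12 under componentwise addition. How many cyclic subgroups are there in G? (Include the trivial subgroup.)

12

Group the elements of G by the cyclic subgroup they generate; each cyclic subgroup of order d accounts for φ(d) elements.
Cyclic subgroups by order — order 1: 1; order 2: 3; order 3: 1; order 4: 2; order 6: 3; order 12: 2.
Total: 12.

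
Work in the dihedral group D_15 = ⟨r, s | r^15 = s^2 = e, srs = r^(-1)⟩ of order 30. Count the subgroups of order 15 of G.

|G| = 30 and 15 | 30, so subgroups of order 15 are possible by Lagrange.
The subgroups of order 15 are: {e, r, r^2, r^3, r^4, r^5, r^6, r^7, r^8, r^9, r^10, r^11, r^12, r^13, r^14}.
So G has 1 subgroup of order 15.

1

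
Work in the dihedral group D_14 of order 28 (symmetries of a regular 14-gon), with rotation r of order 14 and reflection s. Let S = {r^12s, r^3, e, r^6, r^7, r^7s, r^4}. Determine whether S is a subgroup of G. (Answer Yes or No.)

No

r^4 ∈ S but its inverse r^10 ∉ S, so S is not a subgroup.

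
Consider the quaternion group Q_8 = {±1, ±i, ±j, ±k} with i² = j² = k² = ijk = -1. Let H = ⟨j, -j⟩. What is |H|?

4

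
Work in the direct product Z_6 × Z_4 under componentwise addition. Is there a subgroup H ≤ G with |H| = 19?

No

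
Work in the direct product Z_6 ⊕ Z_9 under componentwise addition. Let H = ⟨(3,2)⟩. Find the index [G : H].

|⟨(3,2)⟩| = 18 and |G| = 54.
By Lagrange, [G : H] = |G|/|H| = 54/18 = 3.

3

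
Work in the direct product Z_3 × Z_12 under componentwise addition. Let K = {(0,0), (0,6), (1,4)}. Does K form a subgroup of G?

No

(1,4) ∈ K but its inverse (2,8) ∉ K, so K is not a subgroup.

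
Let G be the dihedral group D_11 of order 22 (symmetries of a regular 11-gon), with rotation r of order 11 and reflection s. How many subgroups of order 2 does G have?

|G| = 22 and 2 | 22, so subgroups of order 2 are possible by Lagrange.
The subgroups of order 2 are: {e, r^10s}; {e, r^2s}; {e, r^3s}; {e, r^4s}; … (11 in all).
So G has 11 subgroups of order 2.

11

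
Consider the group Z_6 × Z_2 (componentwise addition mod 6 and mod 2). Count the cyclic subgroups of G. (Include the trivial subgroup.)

A cyclic subgroup of order d is generated by each of its φ(d) elements of order d, so the cyclic subgroups of order d number (#elements of order d)/φ(d).
Cyclic subgroups by order — order 1: 1; order 2: 3; order 3: 1; order 6: 3.
Total: 8.

8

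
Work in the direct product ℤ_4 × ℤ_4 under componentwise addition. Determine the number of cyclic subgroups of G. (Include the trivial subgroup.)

10

Each element a generates a cyclic subgroup ⟨a⟩; distinct elements may generate the same one (a cyclic group of order d has φ(d) generators).
Cyclic subgroups by order — order 1: 1; order 2: 3; order 4: 6.
Total: 10.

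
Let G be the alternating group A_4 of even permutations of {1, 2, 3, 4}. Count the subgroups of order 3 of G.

|G| = 12 and 3 | 12, so subgroups of order 3 are possible by Lagrange.
The subgroups of order 3 are: {e, (1 2 3), (1 3 2)}; {e, (1 2 4), (1 4 2)}; {e, (1 3 4), (1 4 3)}; {e, (2 3 4), (2 4 3)}.
So G has 4 subgroups of order 3.

4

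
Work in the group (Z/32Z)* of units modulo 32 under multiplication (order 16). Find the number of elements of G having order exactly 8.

8

The elements of order 8 are: 3, 5, 11, 13, 19, 21, 27, 29.
That's 8.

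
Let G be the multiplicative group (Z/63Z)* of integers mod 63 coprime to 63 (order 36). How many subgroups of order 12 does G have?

4

|G| = 36 and 12 | 36, so subgroups of order 12 are possible by Lagrange.
The subgroups of order 12 are: {1, 8, 10, 17, 19, 26, 37, 44, 46, 53, 55, 62}; {1, 5, 8, 11, 23, 25, 38, 40, 52, 55, 58, 62}; {1, 8, 13, 20, 22, 29, 34, 41, 43, 50, 55, 62}; {1, 2, 4, 8, 16, 31, 32, 47, 55, 59, 61, 62}.
So G has 4 subgroups of order 12.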